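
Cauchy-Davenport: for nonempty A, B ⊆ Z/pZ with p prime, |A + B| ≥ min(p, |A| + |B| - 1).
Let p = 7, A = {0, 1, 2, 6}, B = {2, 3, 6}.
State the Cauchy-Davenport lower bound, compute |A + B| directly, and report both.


Cauchy-Davenport: |A + B| ≥ min(p, |A| + |B| - 1) for A, B nonempty in Z/pZ.
|A| = 4, |B| = 3, p = 7.
CD lower bound = min(7, 4 + 3 - 1) = min(7, 6) = 6.
Compute A + B mod 7 directly:
a = 0: 0+2=2, 0+3=3, 0+6=6
a = 1: 1+2=3, 1+3=4, 1+6=0
a = 2: 2+2=4, 2+3=5, 2+6=1
a = 6: 6+2=1, 6+3=2, 6+6=5
A + B = {0, 1, 2, 3, 4, 5, 6}, so |A + B| = 7.
Verify: 7 ≥ 6? Yes ✓.

CD lower bound = 6, actual |A + B| = 7.


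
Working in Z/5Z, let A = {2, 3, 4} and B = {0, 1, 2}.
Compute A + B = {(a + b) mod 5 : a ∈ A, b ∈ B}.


Work in Z/5Z: reduce every sum a + b modulo 5.
Enumerate all 9 pairs:
a = 2: 2+0=2, 2+1=3, 2+2=4
a = 3: 3+0=3, 3+1=4, 3+2=0
a = 4: 4+0=4, 4+1=0, 4+2=1
Distinct residues collected: {0, 1, 2, 3, 4}
|A + B| = 5 (out of 5 total residues).

A + B = {0, 1, 2, 3, 4}


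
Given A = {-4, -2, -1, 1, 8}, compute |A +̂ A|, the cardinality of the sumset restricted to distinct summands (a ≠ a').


Restricted sumset: A +̂ A = {a + a' : a ∈ A, a' ∈ A, a ≠ a'}.
Equivalently, take A + A and drop any sum 2a that is achievable ONLY as a + a for a ∈ A (i.e. sums representable only with equal summands).
Enumerate pairs (a, a') with a < a' (symmetric, so each unordered pair gives one sum; this covers all a ≠ a'):
  -4 + -2 = -6
  -4 + -1 = -5
  -4 + 1 = -3
  -4 + 8 = 4
  -2 + -1 = -3
  -2 + 1 = -1
  -2 + 8 = 6
  -1 + 1 = 0
  -1 + 8 = 7
  1 + 8 = 9
Collected distinct sums: {-6, -5, -3, -1, 0, 4, 6, 7, 9}
|A +̂ A| = 9
(Reference bound: |A +̂ A| ≥ 2|A| - 3 for |A| ≥ 2, with |A| = 5 giving ≥ 7.)

|A +̂ A| = 9


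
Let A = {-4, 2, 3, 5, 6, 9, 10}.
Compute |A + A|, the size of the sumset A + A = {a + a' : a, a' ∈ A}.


A + A = {a + a' : a, a' ∈ A}; |A| = 7.
General bounds: 2|A| - 1 ≤ |A + A| ≤ |A|(|A|+1)/2, i.e. 13 ≤ |A + A| ≤ 28.
Lower bound 2|A|-1 is attained iff A is an arithmetic progression.
Enumerate sums a + a' for a ≤ a' (symmetric, so this suffices):
a = -4: -4+-4=-8, -4+2=-2, -4+3=-1, -4+5=1, -4+6=2, -4+9=5, -4+10=6
a = 2: 2+2=4, 2+3=5, 2+5=7, 2+6=8, 2+9=11, 2+10=12
a = 3: 3+3=6, 3+5=8, 3+6=9, 3+9=12, 3+10=13
a = 5: 5+5=10, 5+6=11, 5+9=14, 5+10=15
a = 6: 6+6=12, 6+9=15, 6+10=16
a = 9: 9+9=18, 9+10=19
a = 10: 10+10=20
Distinct sums: {-8, -2, -1, 1, 2, 4, 5, 6, 7, 8, 9, 10, 11, 12, 13, 14, 15, 16, 18, 19, 20}
|A + A| = 21

|A + A| = 21


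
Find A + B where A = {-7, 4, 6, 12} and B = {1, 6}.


A + B = {a + b : a ∈ A, b ∈ B}.
Enumerate all |A|·|B| = 4·2 = 8 pairs (a, b) and collect distinct sums.
a = -7: -7+1=-6, -7+6=-1
a = 4: 4+1=5, 4+6=10
a = 6: 6+1=7, 6+6=12
a = 12: 12+1=13, 12+6=18
Collecting distinct sums: A + B = {-6, -1, 5, 7, 10, 12, 13, 18}
|A + B| = 8

A + B = {-6, -1, 5, 7, 10, 12, 13, 18}


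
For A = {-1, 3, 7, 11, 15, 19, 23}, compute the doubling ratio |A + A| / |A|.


|A| = 7.
Compute A + A by enumerating all 49 pairs.
A + A = {-2, 2, 6, 10, 14, 18, 22, 26, 30, 34, 38, 42, 46}, so |A + A| = 13.
K = |A + A| / |A| = 13/7 (already in lowest terms) ≈ 1.8571.
Reference: AP of size 7 gives K = 13/7 ≈ 1.8571; a fully generic set of size 7 gives K ≈ 4.0000.

|A| = 7, |A + A| = 13, K = 13/7.


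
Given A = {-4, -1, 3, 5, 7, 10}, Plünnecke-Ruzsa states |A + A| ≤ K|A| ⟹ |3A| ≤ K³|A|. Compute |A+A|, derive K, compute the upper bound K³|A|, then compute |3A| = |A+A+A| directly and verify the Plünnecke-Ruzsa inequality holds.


|A| = 6.
Step 1: Compute A + A by enumerating all 36 pairs.
A + A = {-8, -5, -2, -1, 1, 2, 3, 4, 6, 8, 9, 10, 12, 13, 14, 15, 17, 20}, so |A + A| = 18.
Step 2: Doubling constant K = |A + A|/|A| = 18/6 = 18/6 ≈ 3.0000.
Step 3: Plünnecke-Ruzsa gives |3A| ≤ K³·|A| = (3.0000)³ · 6 ≈ 162.0000.
Step 4: Compute 3A = A + A + A directly by enumerating all triples (a,b,c) ∈ A³; |3A| = 35.
Step 5: Check 35 ≤ 162.0000? Yes ✓.

K = 18/6, Plünnecke-Ruzsa bound K³|A| ≈ 162.0000, |3A| = 35, inequality holds.


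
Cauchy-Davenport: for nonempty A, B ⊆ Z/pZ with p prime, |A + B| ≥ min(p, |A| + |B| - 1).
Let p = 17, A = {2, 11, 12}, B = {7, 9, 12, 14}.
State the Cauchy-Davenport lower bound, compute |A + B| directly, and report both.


Cauchy-Davenport: |A + B| ≥ min(p, |A| + |B| - 1) for A, B nonempty in Z/pZ.
|A| = 3, |B| = 4, p = 17.
CD lower bound = min(17, 3 + 4 - 1) = min(17, 6) = 6.
Compute A + B mod 17 directly:
a = 2: 2+7=9, 2+9=11, 2+12=14, 2+14=16
a = 11: 11+7=1, 11+9=3, 11+12=6, 11+14=8
a = 12: 12+7=2, 12+9=4, 12+12=7, 12+14=9
A + B = {1, 2, 3, 4, 6, 7, 8, 9, 11, 14, 16}, so |A + B| = 11.
Verify: 11 ≥ 6? Yes ✓.

CD lower bound = 6, actual |A + B| = 11.


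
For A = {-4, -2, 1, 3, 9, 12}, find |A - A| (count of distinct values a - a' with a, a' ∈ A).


A - A = {a - a' : a, a' ∈ A}; |A| = 6.
Bounds: 2|A|-1 ≤ |A - A| ≤ |A|² - |A| + 1, i.e. 11 ≤ |A - A| ≤ 31.
Note: 0 ∈ A - A always (from a - a). The set is symmetric: if d ∈ A - A then -d ∈ A - A.
Enumerate nonzero differences d = a - a' with a > a' (then include -d):
Positive differences: {2, 3, 5, 6, 7, 8, 9, 11, 13, 14, 16}
Full difference set: {0} ∪ (positive diffs) ∪ (negative diffs).
|A - A| = 1 + 2·11 = 23 (matches direct enumeration: 23).

|A - A| = 23


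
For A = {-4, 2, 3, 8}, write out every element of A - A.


A - A = {a - a' : a, a' ∈ A}.
Compute a - a' for each ordered pair (a, a'):
a = -4: -4--4=0, -4-2=-6, -4-3=-7, -4-8=-12
a = 2: 2--4=6, 2-2=0, 2-3=-1, 2-8=-6
a = 3: 3--4=7, 3-2=1, 3-3=0, 3-8=-5
a = 8: 8--4=12, 8-2=6, 8-3=5, 8-8=0
Collecting distinct values (and noting 0 appears from a-a):
A - A = {-12, -7, -6, -5, -1, 0, 1, 5, 6, 7, 12}
|A - A| = 11

A - A = {-12, -7, -6, -5, -1, 0, 1, 5, 6, 7, 12}


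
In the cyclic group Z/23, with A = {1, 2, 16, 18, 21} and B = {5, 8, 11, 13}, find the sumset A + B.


Work in Z/23Z: reduce every sum a + b modulo 23.
Enumerate all 20 pairs:
a = 1: 1+5=6, 1+8=9, 1+11=12, 1+13=14
a = 2: 2+5=7, 2+8=10, 2+11=13, 2+13=15
a = 16: 16+5=21, 16+8=1, 16+11=4, 16+13=6
a = 18: 18+5=0, 18+8=3, 18+11=6, 18+13=8
a = 21: 21+5=3, 21+8=6, 21+11=9, 21+13=11
Distinct residues collected: {0, 1, 3, 4, 6, 7, 8, 9, 10, 11, 12, 13, 14, 15, 21}
|A + B| = 15 (out of 23 total residues).

A + B = {0, 1, 3, 4, 6, 7, 8, 9, 10, 11, 12, 13, 14, 15, 21}


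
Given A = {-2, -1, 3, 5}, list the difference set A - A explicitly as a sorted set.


A - A = {a - a' : a, a' ∈ A}.
Compute a - a' for each ordered pair (a, a'):
a = -2: -2--2=0, -2--1=-1, -2-3=-5, -2-5=-7
a = -1: -1--2=1, -1--1=0, -1-3=-4, -1-5=-6
a = 3: 3--2=5, 3--1=4, 3-3=0, 3-5=-2
a = 5: 5--2=7, 5--1=6, 5-3=2, 5-5=0
Collecting distinct values (and noting 0 appears from a-a):
A - A = {-7, -6, -5, -4, -2, -1, 0, 1, 2, 4, 5, 6, 7}
|A - A| = 13

A - A = {-7, -6, -5, -4, -2, -1, 0, 1, 2, 4, 5, 6, 7}


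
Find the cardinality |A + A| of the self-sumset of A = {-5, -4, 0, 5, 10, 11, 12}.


A + A = {a + a' : a, a' ∈ A}; |A| = 7.
General bounds: 2|A| - 1 ≤ |A + A| ≤ |A|(|A|+1)/2, i.e. 13 ≤ |A + A| ≤ 28.
Lower bound 2|A|-1 is attained iff A is an arithmetic progression.
Enumerate sums a + a' for a ≤ a' (symmetric, so this suffices):
a = -5: -5+-5=-10, -5+-4=-9, -5+0=-5, -5+5=0, -5+10=5, -5+11=6, -5+12=7
a = -4: -4+-4=-8, -4+0=-4, -4+5=1, -4+10=6, -4+11=7, -4+12=8
a = 0: 0+0=0, 0+5=5, 0+10=10, 0+11=11, 0+12=12
a = 5: 5+5=10, 5+10=15, 5+11=16, 5+12=17
a = 10: 10+10=20, 10+11=21, 10+12=22
a = 11: 11+11=22, 11+12=23
a = 12: 12+12=24
Distinct sums: {-10, -9, -8, -5, -4, 0, 1, 5, 6, 7, 8, 10, 11, 12, 15, 16, 17, 20, 21, 22, 23, 24}
|A + A| = 22

|A + A| = 22


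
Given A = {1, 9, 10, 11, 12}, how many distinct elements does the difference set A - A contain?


A - A = {a - a' : a, a' ∈ A}; |A| = 5.
Bounds: 2|A|-1 ≤ |A - A| ≤ |A|² - |A| + 1, i.e. 9 ≤ |A - A| ≤ 21.
Note: 0 ∈ A - A always (from a - a). The set is symmetric: if d ∈ A - A then -d ∈ A - A.
Enumerate nonzero differences d = a - a' with a > a' (then include -d):
Positive differences: {1, 2, 3, 8, 9, 10, 11}
Full difference set: {0} ∪ (positive diffs) ∪ (negative diffs).
|A - A| = 1 + 2·7 = 15 (matches direct enumeration: 15).

|A - A| = 15


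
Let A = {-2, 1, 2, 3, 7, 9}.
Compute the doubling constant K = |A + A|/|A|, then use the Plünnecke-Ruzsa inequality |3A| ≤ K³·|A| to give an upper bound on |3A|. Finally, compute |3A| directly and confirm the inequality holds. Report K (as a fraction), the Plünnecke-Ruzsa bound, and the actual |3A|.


|A| = 6.
Step 1: Compute A + A by enumerating all 36 pairs.
A + A = {-4, -1, 0, 1, 2, 3, 4, 5, 6, 7, 8, 9, 10, 11, 12, 14, 16, 18}, so |A + A| = 18.
Step 2: Doubling constant K = |A + A|/|A| = 18/6 = 18/6 ≈ 3.0000.
Step 3: Plünnecke-Ruzsa gives |3A| ≤ K³·|A| = (3.0000)³ · 6 ≈ 162.0000.
Step 4: Compute 3A = A + A + A directly by enumerating all triples (a,b,c) ∈ A³; |3A| = 29.
Step 5: Check 29 ≤ 162.0000? Yes ✓.

K = 18/6, Plünnecke-Ruzsa bound K³|A| ≈ 162.0000, |3A| = 29, inequality holds.


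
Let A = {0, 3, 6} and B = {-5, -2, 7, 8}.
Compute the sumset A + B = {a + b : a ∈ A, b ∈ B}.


A + B = {a + b : a ∈ A, b ∈ B}.
Enumerate all |A|·|B| = 3·4 = 12 pairs (a, b) and collect distinct sums.
a = 0: 0+-5=-5, 0+-2=-2, 0+7=7, 0+8=8
a = 3: 3+-5=-2, 3+-2=1, 3+7=10, 3+8=11
a = 6: 6+-5=1, 6+-2=4, 6+7=13, 6+8=14
Collecting distinct sums: A + B = {-5, -2, 1, 4, 7, 8, 10, 11, 13, 14}
|A + B| = 10

A + B = {-5, -2, 1, 4, 7, 8, 10, 11, 13, 14}


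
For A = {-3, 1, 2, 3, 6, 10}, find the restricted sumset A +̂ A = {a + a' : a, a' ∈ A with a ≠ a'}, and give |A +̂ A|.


Restricted sumset: A +̂ A = {a + a' : a ∈ A, a' ∈ A, a ≠ a'}.
Equivalently, take A + A and drop any sum 2a that is achievable ONLY as a + a for a ∈ A (i.e. sums representable only with equal summands).
Enumerate pairs (a, a') with a < a' (symmetric, so each unordered pair gives one sum; this covers all a ≠ a'):
  -3 + 1 = -2
  -3 + 2 = -1
  -3 + 3 = 0
  -3 + 6 = 3
  -3 + 10 = 7
  1 + 2 = 3
  1 + 3 = 4
  1 + 6 = 7
  1 + 10 = 11
  2 + 3 = 5
  2 + 6 = 8
  2 + 10 = 12
  3 + 6 = 9
  3 + 10 = 13
  6 + 10 = 16
Collected distinct sums: {-2, -1, 0, 3, 4, 5, 7, 8, 9, 11, 12, 13, 16}
|A +̂ A| = 13
(Reference bound: |A +̂ A| ≥ 2|A| - 3 for |A| ≥ 2, with |A| = 6 giving ≥ 9.)

|A +̂ A| = 13


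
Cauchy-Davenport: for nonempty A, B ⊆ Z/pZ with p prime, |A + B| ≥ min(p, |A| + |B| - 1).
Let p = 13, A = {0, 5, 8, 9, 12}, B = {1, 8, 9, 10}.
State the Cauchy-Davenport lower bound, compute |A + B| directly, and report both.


Cauchy-Davenport: |A + B| ≥ min(p, |A| + |B| - 1) for A, B nonempty in Z/pZ.
|A| = 5, |B| = 4, p = 13.
CD lower bound = min(13, 5 + 4 - 1) = min(13, 8) = 8.
Compute A + B mod 13 directly:
a = 0: 0+1=1, 0+8=8, 0+9=9, 0+10=10
a = 5: 5+1=6, 5+8=0, 5+9=1, 5+10=2
a = 8: 8+1=9, 8+8=3, 8+9=4, 8+10=5
a = 9: 9+1=10, 9+8=4, 9+9=5, 9+10=6
a = 12: 12+1=0, 12+8=7, 12+9=8, 12+10=9
A + B = {0, 1, 2, 3, 4, 5, 6, 7, 8, 9, 10}, so |A + B| = 11.
Verify: 11 ≥ 8? Yes ✓.

CD lower bound = 8, actual |A + B| = 11.


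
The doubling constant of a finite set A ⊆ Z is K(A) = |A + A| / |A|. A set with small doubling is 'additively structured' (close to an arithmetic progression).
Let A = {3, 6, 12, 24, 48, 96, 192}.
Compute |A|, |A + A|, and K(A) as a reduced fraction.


|A| = 7.
Compute A + A by enumerating all 49 pairs.
A + A = {6, 9, 12, 15, 18, 24, 27, 30, 36, 48, 51, 54, 60, 72, 96, 99, 102, 108, 120, 144, 192, 195, 198, 204, 216, 240, 288, 384}, so |A + A| = 28.
K = |A + A| / |A| = 28/7 = 4/1 ≈ 4.0000.
Reference: AP of size 7 gives K = 13/7 ≈ 1.8571; a fully generic set of size 7 gives K ≈ 4.0000.

|A| = 7, |A + A| = 28, K = 28/7 = 4/1.


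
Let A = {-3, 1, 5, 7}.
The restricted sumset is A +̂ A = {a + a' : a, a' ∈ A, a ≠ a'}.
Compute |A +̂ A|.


Restricted sumset: A +̂ A = {a + a' : a ∈ A, a' ∈ A, a ≠ a'}.
Equivalently, take A + A and drop any sum 2a that is achievable ONLY as a + a for a ∈ A (i.e. sums representable only with equal summands).
Enumerate pairs (a, a') with a < a' (symmetric, so each unordered pair gives one sum; this covers all a ≠ a'):
  -3 + 1 = -2
  -3 + 5 = 2
  -3 + 7 = 4
  1 + 5 = 6
  1 + 7 = 8
  5 + 7 = 12
Collected distinct sums: {-2, 2, 4, 6, 8, 12}
|A +̂ A| = 6
(Reference bound: |A +̂ A| ≥ 2|A| - 3 for |A| ≥ 2, with |A| = 4 giving ≥ 5.)

|A +̂ A| = 6


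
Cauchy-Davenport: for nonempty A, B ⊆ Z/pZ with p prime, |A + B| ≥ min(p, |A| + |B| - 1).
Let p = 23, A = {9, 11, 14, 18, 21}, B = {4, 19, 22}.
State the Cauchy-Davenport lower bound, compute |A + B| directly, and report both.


Cauchy-Davenport: |A + B| ≥ min(p, |A| + |B| - 1) for A, B nonempty in Z/pZ.
|A| = 5, |B| = 3, p = 23.
CD lower bound = min(23, 5 + 3 - 1) = min(23, 7) = 7.
Compute A + B mod 23 directly:
a = 9: 9+4=13, 9+19=5, 9+22=8
a = 11: 11+4=15, 11+19=7, 11+22=10
a = 14: 14+4=18, 14+19=10, 14+22=13
a = 18: 18+4=22, 18+19=14, 18+22=17
a = 21: 21+4=2, 21+19=17, 21+22=20
A + B = {2, 5, 7, 8, 10, 13, 14, 15, 17, 18, 20, 22}, so |A + B| = 12.
Verify: 12 ≥ 7? Yes ✓.

CD lower bound = 7, actual |A + B| = 12.


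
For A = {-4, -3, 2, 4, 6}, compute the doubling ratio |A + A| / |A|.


|A| = 5.
Compute A + A by enumerating all 25 pairs.
A + A = {-8, -7, -6, -2, -1, 0, 1, 2, 3, 4, 6, 8, 10, 12}, so |A + A| = 14.
K = |A + A| / |A| = 14/5 (already in lowest terms) ≈ 2.8000.
Reference: AP of size 5 gives K = 9/5 ≈ 1.8000; a fully generic set of size 5 gives K ≈ 3.0000.

|A| = 5, |A + A| = 14, K = 14/5.


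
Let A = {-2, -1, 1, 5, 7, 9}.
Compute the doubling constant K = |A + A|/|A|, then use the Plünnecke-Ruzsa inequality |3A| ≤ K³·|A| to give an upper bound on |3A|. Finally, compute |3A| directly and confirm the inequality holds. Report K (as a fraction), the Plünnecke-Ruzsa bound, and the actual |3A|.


|A| = 6.
Step 1: Compute A + A by enumerating all 36 pairs.
A + A = {-4, -3, -2, -1, 0, 2, 3, 4, 5, 6, 7, 8, 10, 12, 14, 16, 18}, so |A + A| = 17.
Step 2: Doubling constant K = |A + A|/|A| = 17/6 = 17/6 ≈ 2.8333.
Step 3: Plünnecke-Ruzsa gives |3A| ≤ K³·|A| = (2.8333)³ · 6 ≈ 136.4722.
Step 4: Compute 3A = A + A + A directly by enumerating all triples (a,b,c) ∈ A³; |3A| = 29.
Step 5: Check 29 ≤ 136.4722? Yes ✓.

K = 17/6, Plünnecke-Ruzsa bound K³|A| ≈ 136.4722, |3A| = 29, inequality holds.


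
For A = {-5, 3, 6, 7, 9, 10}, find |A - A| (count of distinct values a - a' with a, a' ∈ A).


A - A = {a - a' : a, a' ∈ A}; |A| = 6.
Bounds: 2|A|-1 ≤ |A - A| ≤ |A|² - |A| + 1, i.e. 11 ≤ |A - A| ≤ 31.
Note: 0 ∈ A - A always (from a - a). The set is symmetric: if d ∈ A - A then -d ∈ A - A.
Enumerate nonzero differences d = a - a' with a > a' (then include -d):
Positive differences: {1, 2, 3, 4, 6, 7, 8, 11, 12, 14, 15}
Full difference set: {0} ∪ (positive diffs) ∪ (negative diffs).
|A - A| = 1 + 2·11 = 23 (matches direct enumeration: 23).

|A - A| = 23


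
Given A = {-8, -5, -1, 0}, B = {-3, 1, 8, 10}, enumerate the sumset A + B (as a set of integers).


A + B = {a + b : a ∈ A, b ∈ B}.
Enumerate all |A|·|B| = 4·4 = 16 pairs (a, b) and collect distinct sums.
a = -8: -8+-3=-11, -8+1=-7, -8+8=0, -8+10=2
a = -5: -5+-3=-8, -5+1=-4, -5+8=3, -5+10=5
a = -1: -1+-3=-4, -1+1=0, -1+8=7, -1+10=9
a = 0: 0+-3=-3, 0+1=1, 0+8=8, 0+10=10
Collecting distinct sums: A + B = {-11, -8, -7, -4, -3, 0, 1, 2, 3, 5, 7, 8, 9, 10}
|A + B| = 14

A + B = {-11, -8, -7, -4, -3, 0, 1, 2, 3, 5, 7, 8, 9, 10}


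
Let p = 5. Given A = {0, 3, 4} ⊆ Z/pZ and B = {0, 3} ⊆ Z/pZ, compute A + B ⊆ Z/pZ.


Work in Z/5Z: reduce every sum a + b modulo 5.
Enumerate all 6 pairs:
a = 0: 0+0=0, 0+3=3
a = 3: 3+0=3, 3+3=1
a = 4: 4+0=4, 4+3=2
Distinct residues collected: {0, 1, 2, 3, 4}
|A + B| = 5 (out of 5 total residues).

A + B = {0, 1, 2, 3, 4}


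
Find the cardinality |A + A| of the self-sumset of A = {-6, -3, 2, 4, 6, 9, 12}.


A + A = {a + a' : a, a' ∈ A}; |A| = 7.
General bounds: 2|A| - 1 ≤ |A + A| ≤ |A|(|A|+1)/2, i.e. 13 ≤ |A + A| ≤ 28.
Lower bound 2|A|-1 is attained iff A is an arithmetic progression.
Enumerate sums a + a' for a ≤ a' (symmetric, so this suffices):
a = -6: -6+-6=-12, -6+-3=-9, -6+2=-4, -6+4=-2, -6+6=0, -6+9=3, -6+12=6
a = -3: -3+-3=-6, -3+2=-1, -3+4=1, -3+6=3, -3+9=6, -3+12=9
a = 2: 2+2=4, 2+4=6, 2+6=8, 2+9=11, 2+12=14
a = 4: 4+4=8, 4+6=10, 4+9=13, 4+12=16
a = 6: 6+6=12, 6+9=15, 6+12=18
a = 9: 9+9=18, 9+12=21
a = 12: 12+12=24
Distinct sums: {-12, -9, -6, -4, -2, -1, 0, 1, 3, 4, 6, 8, 9, 10, 11, 12, 13, 14, 15, 16, 18, 21, 24}
|A + A| = 23

|A + A| = 23


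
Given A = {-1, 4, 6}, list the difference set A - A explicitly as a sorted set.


A - A = {a - a' : a, a' ∈ A}.
Compute a - a' for each ordered pair (a, a'):
a = -1: -1--1=0, -1-4=-5, -1-6=-7
a = 4: 4--1=5, 4-4=0, 4-6=-2
a = 6: 6--1=7, 6-4=2, 6-6=0
Collecting distinct values (and noting 0 appears from a-a):
A - A = {-7, -5, -2, 0, 2, 5, 7}
|A - A| = 7

A - A = {-7, -5, -2, 0, 2, 5, 7}


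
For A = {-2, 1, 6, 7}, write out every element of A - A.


A - A = {a - a' : a, a' ∈ A}.
Compute a - a' for each ordered pair (a, a'):
a = -2: -2--2=0, -2-1=-3, -2-6=-8, -2-7=-9
a = 1: 1--2=3, 1-1=0, 1-6=-5, 1-7=-6
a = 6: 6--2=8, 6-1=5, 6-6=0, 6-7=-1
a = 7: 7--2=9, 7-1=6, 7-6=1, 7-7=0
Collecting distinct values (and noting 0 appears from a-a):
A - A = {-9, -8, -6, -5, -3, -1, 0, 1, 3, 5, 6, 8, 9}
|A - A| = 13

A - A = {-9, -8, -6, -5, -3, -1, 0, 1, 3, 5, 6, 8, 9}


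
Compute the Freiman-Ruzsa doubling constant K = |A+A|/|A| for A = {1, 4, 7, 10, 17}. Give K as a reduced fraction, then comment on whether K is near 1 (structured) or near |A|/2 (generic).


|A| = 5.
Compute A + A by enumerating all 25 pairs.
A + A = {2, 5, 8, 11, 14, 17, 18, 20, 21, 24, 27, 34}, so |A + A| = 12.
K = |A + A| / |A| = 12/5 (already in lowest terms) ≈ 2.4000.
Reference: AP of size 5 gives K = 9/5 ≈ 1.8000; a fully generic set of size 5 gives K ≈ 3.0000.

|A| = 5, |A + A| = 12, K = 12/5.


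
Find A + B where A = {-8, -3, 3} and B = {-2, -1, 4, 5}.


A + B = {a + b : a ∈ A, b ∈ B}.
Enumerate all |A|·|B| = 3·4 = 12 pairs (a, b) and collect distinct sums.
a = -8: -8+-2=-10, -8+-1=-9, -8+4=-4, -8+5=-3
a = -3: -3+-2=-5, -3+-1=-4, -3+4=1, -3+5=2
a = 3: 3+-2=1, 3+-1=2, 3+4=7, 3+5=8
Collecting distinct sums: A + B = {-10, -9, -5, -4, -3, 1, 2, 7, 8}
|A + B| = 9

A + B = {-10, -9, -5, -4, -3, 1, 2, 7, 8}


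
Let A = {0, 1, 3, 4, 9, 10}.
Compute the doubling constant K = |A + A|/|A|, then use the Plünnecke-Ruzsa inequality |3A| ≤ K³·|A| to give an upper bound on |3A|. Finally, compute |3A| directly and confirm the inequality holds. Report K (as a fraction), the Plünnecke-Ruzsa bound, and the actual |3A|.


|A| = 6.
Step 1: Compute A + A by enumerating all 36 pairs.
A + A = {0, 1, 2, 3, 4, 5, 6, 7, 8, 9, 10, 11, 12, 13, 14, 18, 19, 20}, so |A + A| = 18.
Step 2: Doubling constant K = |A + A|/|A| = 18/6 = 18/6 ≈ 3.0000.
Step 3: Plünnecke-Ruzsa gives |3A| ≤ K³·|A| = (3.0000)³ · 6 ≈ 162.0000.
Step 4: Compute 3A = A + A + A directly by enumerating all triples (a,b,c) ∈ A³; |3A| = 29.
Step 5: Check 29 ≤ 162.0000? Yes ✓.

K = 18/6, Plünnecke-Ruzsa bound K³|A| ≈ 162.0000, |3A| = 29, inequality holds.


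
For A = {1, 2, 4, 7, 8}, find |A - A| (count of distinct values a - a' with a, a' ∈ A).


A - A = {a - a' : a, a' ∈ A}; |A| = 5.
Bounds: 2|A|-1 ≤ |A - A| ≤ |A|² - |A| + 1, i.e. 9 ≤ |A - A| ≤ 21.
Note: 0 ∈ A - A always (from a - a). The set is symmetric: if d ∈ A - A then -d ∈ A - A.
Enumerate nonzero differences d = a - a' with a > a' (then include -d):
Positive differences: {1, 2, 3, 4, 5, 6, 7}
Full difference set: {0} ∪ (positive diffs) ∪ (negative diffs).
|A - A| = 1 + 2·7 = 15 (matches direct enumeration: 15).

|A - A| = 15


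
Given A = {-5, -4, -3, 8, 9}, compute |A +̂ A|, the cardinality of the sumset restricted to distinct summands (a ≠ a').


Restricted sumset: A +̂ A = {a + a' : a ∈ A, a' ∈ A, a ≠ a'}.
Equivalently, take A + A and drop any sum 2a that is achievable ONLY as a + a for a ∈ A (i.e. sums representable only with equal summands).
Enumerate pairs (a, a') with a < a' (symmetric, so each unordered pair gives one sum; this covers all a ≠ a'):
  -5 + -4 = -9
  -5 + -3 = -8
  -5 + 8 = 3
  -5 + 9 = 4
  -4 + -3 = -7
  -4 + 8 = 4
  -4 + 9 = 5
  -3 + 8 = 5
  -3 + 9 = 6
  8 + 9 = 17
Collected distinct sums: {-9, -8, -7, 3, 4, 5, 6, 17}
|A +̂ A| = 8
(Reference bound: |A +̂ A| ≥ 2|A| - 3 for |A| ≥ 2, with |A| = 5 giving ≥ 7.)

|A +̂ A| = 8


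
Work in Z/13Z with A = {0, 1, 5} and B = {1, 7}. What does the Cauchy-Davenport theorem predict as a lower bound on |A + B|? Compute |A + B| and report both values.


Cauchy-Davenport: |A + B| ≥ min(p, |A| + |B| - 1) for A, B nonempty in Z/pZ.
|A| = 3, |B| = 2, p = 13.
CD lower bound = min(13, 3 + 2 - 1) = min(13, 4) = 4.
Compute A + B mod 13 directly:
a = 0: 0+1=1, 0+7=7
a = 1: 1+1=2, 1+7=8
a = 5: 5+1=6, 5+7=12
A + B = {1, 2, 6, 7, 8, 12}, so |A + B| = 6.
Verify: 6 ≥ 4? Yes ✓.

CD lower bound = 4, actual |A + B| = 6.


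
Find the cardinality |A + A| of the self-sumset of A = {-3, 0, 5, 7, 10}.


A + A = {a + a' : a, a' ∈ A}; |A| = 5.
General bounds: 2|A| - 1 ≤ |A + A| ≤ |A|(|A|+1)/2, i.e. 9 ≤ |A + A| ≤ 15.
Lower bound 2|A|-1 is attained iff A is an arithmetic progression.
Enumerate sums a + a' for a ≤ a' (symmetric, so this suffices):
a = -3: -3+-3=-6, -3+0=-3, -3+5=2, -3+7=4, -3+10=7
a = 0: 0+0=0, 0+5=5, 0+7=7, 0+10=10
a = 5: 5+5=10, 5+7=12, 5+10=15
a = 7: 7+7=14, 7+10=17
a = 10: 10+10=20
Distinct sums: {-6, -3, 0, 2, 4, 5, 7, 10, 12, 14, 15, 17, 20}
|A + A| = 13

|A + A| = 13


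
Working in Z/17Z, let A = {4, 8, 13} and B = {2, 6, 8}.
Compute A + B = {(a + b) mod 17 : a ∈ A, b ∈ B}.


Work in Z/17Z: reduce every sum a + b modulo 17.
Enumerate all 9 pairs:
a = 4: 4+2=6, 4+6=10, 4+8=12
a = 8: 8+2=10, 8+6=14, 8+8=16
a = 13: 13+2=15, 13+6=2, 13+8=4
Distinct residues collected: {2, 4, 6, 10, 12, 14, 15, 16}
|A + B| = 8 (out of 17 total residues).

A + B = {2, 4, 6, 10, 12, 14, 15, 16}


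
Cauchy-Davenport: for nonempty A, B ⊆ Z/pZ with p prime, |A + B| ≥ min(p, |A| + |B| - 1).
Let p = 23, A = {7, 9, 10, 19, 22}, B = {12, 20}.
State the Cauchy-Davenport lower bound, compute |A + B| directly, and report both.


Cauchy-Davenport: |A + B| ≥ min(p, |A| + |B| - 1) for A, B nonempty in Z/pZ.
|A| = 5, |B| = 2, p = 23.
CD lower bound = min(23, 5 + 2 - 1) = min(23, 6) = 6.
Compute A + B mod 23 directly:
a = 7: 7+12=19, 7+20=4
a = 9: 9+12=21, 9+20=6
a = 10: 10+12=22, 10+20=7
a = 19: 19+12=8, 19+20=16
a = 22: 22+12=11, 22+20=19
A + B = {4, 6, 7, 8, 11, 16, 19, 21, 22}, so |A + B| = 9.
Verify: 9 ≥ 6? Yes ✓.

CD lower bound = 6, actual |A + B| = 9.


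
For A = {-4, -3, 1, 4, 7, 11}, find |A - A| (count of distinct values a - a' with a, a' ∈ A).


A - A = {a - a' : a, a' ∈ A}; |A| = 6.
Bounds: 2|A|-1 ≤ |A - A| ≤ |A|² - |A| + 1, i.e. 11 ≤ |A - A| ≤ 31.
Note: 0 ∈ A - A always (from a - a). The set is symmetric: if d ∈ A - A then -d ∈ A - A.
Enumerate nonzero differences d = a - a' with a > a' (then include -d):
Positive differences: {1, 3, 4, 5, 6, 7, 8, 10, 11, 14, 15}
Full difference set: {0} ∪ (positive diffs) ∪ (negative diffs).
|A - A| = 1 + 2·11 = 23 (matches direct enumeration: 23).

|A - A| = 23


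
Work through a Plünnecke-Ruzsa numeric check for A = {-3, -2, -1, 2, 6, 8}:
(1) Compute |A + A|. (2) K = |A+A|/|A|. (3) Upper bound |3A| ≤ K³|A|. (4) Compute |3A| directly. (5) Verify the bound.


|A| = 6.
Step 1: Compute A + A by enumerating all 36 pairs.
A + A = {-6, -5, -4, -3, -2, -1, 0, 1, 3, 4, 5, 6, 7, 8, 10, 12, 14, 16}, so |A + A| = 18.
Step 2: Doubling constant K = |A + A|/|A| = 18/6 = 18/6 ≈ 3.0000.
Step 3: Plünnecke-Ruzsa gives |3A| ≤ K³·|A| = (3.0000)³ · 6 ≈ 162.0000.
Step 4: Compute 3A = A + A + A directly by enumerating all triples (a,b,c) ∈ A³; |3A| = 30.
Step 5: Check 30 ≤ 162.0000? Yes ✓.

K = 18/6, Plünnecke-Ruzsa bound K³|A| ≈ 162.0000, |3A| = 30, inequality holds.


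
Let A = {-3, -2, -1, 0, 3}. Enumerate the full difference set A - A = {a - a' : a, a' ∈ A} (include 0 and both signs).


A - A = {a - a' : a, a' ∈ A}.
Compute a - a' for each ordered pair (a, a'):
a = -3: -3--3=0, -3--2=-1, -3--1=-2, -3-0=-3, -3-3=-6
a = -2: -2--3=1, -2--2=0, -2--1=-1, -2-0=-2, -2-3=-5
a = -1: -1--3=2, -1--2=1, -1--1=0, -1-0=-1, -1-3=-4
a = 0: 0--3=3, 0--2=2, 0--1=1, 0-0=0, 0-3=-3
a = 3: 3--3=6, 3--2=5, 3--1=4, 3-0=3, 3-3=0
Collecting distinct values (and noting 0 appears from a-a):
A - A = {-6, -5, -4, -3, -2, -1, 0, 1, 2, 3, 4, 5, 6}
|A - A| = 13

A - A = {-6, -5, -4, -3, -2, -1, 0, 1, 2, 3, 4, 5, 6}


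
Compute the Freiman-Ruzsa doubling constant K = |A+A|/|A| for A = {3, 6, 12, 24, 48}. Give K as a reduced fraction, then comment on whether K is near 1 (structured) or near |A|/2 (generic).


|A| = 5.
Compute A + A by enumerating all 25 pairs.
A + A = {6, 9, 12, 15, 18, 24, 27, 30, 36, 48, 51, 54, 60, 72, 96}, so |A + A| = 15.
K = |A + A| / |A| = 15/5 = 3/1 ≈ 3.0000.
Reference: AP of size 5 gives K = 9/5 ≈ 1.8000; a fully generic set of size 5 gives K ≈ 3.0000.

|A| = 5, |A + A| = 15, K = 15/5 = 3/1.


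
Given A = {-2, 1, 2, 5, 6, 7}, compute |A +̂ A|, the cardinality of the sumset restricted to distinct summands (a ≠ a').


Restricted sumset: A +̂ A = {a + a' : a ∈ A, a' ∈ A, a ≠ a'}.
Equivalently, take A + A and drop any sum 2a that is achievable ONLY as a + a for a ∈ A (i.e. sums representable only with equal summands).
Enumerate pairs (a, a') with a < a' (symmetric, so each unordered pair gives one sum; this covers all a ≠ a'):
  -2 + 1 = -1
  -2 + 2 = 0
  -2 + 5 = 3
  -2 + 6 = 4
  -2 + 7 = 5
  1 + 2 = 3
  1 + 5 = 6
  1 + 6 = 7
  1 + 7 = 8
  2 + 5 = 7
  2 + 6 = 8
  2 + 7 = 9
  5 + 6 = 11
  5 + 7 = 12
  6 + 7 = 13
Collected distinct sums: {-1, 0, 3, 4, 5, 6, 7, 8, 9, 11, 12, 13}
|A +̂ A| = 12
(Reference bound: |A +̂ A| ≥ 2|A| - 3 for |A| ≥ 2, with |A| = 6 giving ≥ 9.)

|A +̂ A| = 12


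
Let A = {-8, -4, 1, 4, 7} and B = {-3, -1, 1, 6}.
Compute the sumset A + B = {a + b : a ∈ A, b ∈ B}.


A + B = {a + b : a ∈ A, b ∈ B}.
Enumerate all |A|·|B| = 5·4 = 20 pairs (a, b) and collect distinct sums.
a = -8: -8+-3=-11, -8+-1=-9, -8+1=-7, -8+6=-2
a = -4: -4+-3=-7, -4+-1=-5, -4+1=-3, -4+6=2
a = 1: 1+-3=-2, 1+-1=0, 1+1=2, 1+6=7
a = 4: 4+-3=1, 4+-1=3, 4+1=5, 4+6=10
a = 7: 7+-3=4, 7+-1=6, 7+1=8, 7+6=13
Collecting distinct sums: A + B = {-11, -9, -7, -5, -3, -2, 0, 1, 2, 3, 4, 5, 6, 7, 8, 10, 13}
|A + B| = 17

A + B = {-11, -9, -7, -5, -3, -2, 0, 1, 2, 3, 4, 5, 6, 7, 8, 10, 13}


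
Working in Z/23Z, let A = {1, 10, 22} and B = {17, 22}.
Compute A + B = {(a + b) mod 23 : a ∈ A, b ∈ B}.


Work in Z/23Z: reduce every sum a + b modulo 23.
Enumerate all 6 pairs:
a = 1: 1+17=18, 1+22=0
a = 10: 10+17=4, 10+22=9
a = 22: 22+17=16, 22+22=21
Distinct residues collected: {0, 4, 9, 16, 18, 21}
|A + B| = 6 (out of 23 total residues).

A + B = {0, 4, 9, 16, 18, 21}


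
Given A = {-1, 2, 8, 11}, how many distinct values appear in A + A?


A + A = {a + a' : a, a' ∈ A}; |A| = 4.
General bounds: 2|A| - 1 ≤ |A + A| ≤ |A|(|A|+1)/2, i.e. 7 ≤ |A + A| ≤ 10.
Lower bound 2|A|-1 is attained iff A is an arithmetic progression.
Enumerate sums a + a' for a ≤ a' (symmetric, so this suffices):
a = -1: -1+-1=-2, -1+2=1, -1+8=7, -1+11=10
a = 2: 2+2=4, 2+8=10, 2+11=13
a = 8: 8+8=16, 8+11=19
a = 11: 11+11=22
Distinct sums: {-2, 1, 4, 7, 10, 13, 16, 19, 22}
|A + A| = 9

|A + A| = 9


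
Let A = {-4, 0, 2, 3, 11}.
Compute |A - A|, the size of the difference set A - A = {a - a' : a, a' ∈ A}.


A - A = {a - a' : a, a' ∈ A}; |A| = 5.
Bounds: 2|A|-1 ≤ |A - A| ≤ |A|² - |A| + 1, i.e. 9 ≤ |A - A| ≤ 21.
Note: 0 ∈ A - A always (from a - a). The set is symmetric: if d ∈ A - A then -d ∈ A - A.
Enumerate nonzero differences d = a - a' with a > a' (then include -d):
Positive differences: {1, 2, 3, 4, 6, 7, 8, 9, 11, 15}
Full difference set: {0} ∪ (positive diffs) ∪ (negative diffs).
|A - A| = 1 + 2·10 = 21 (matches direct enumeration: 21).

|A - A| = 21


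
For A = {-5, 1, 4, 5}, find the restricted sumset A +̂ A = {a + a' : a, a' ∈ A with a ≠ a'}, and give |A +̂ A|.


Restricted sumset: A +̂ A = {a + a' : a ∈ A, a' ∈ A, a ≠ a'}.
Equivalently, take A + A and drop any sum 2a that is achievable ONLY as a + a for a ∈ A (i.e. sums representable only with equal summands).
Enumerate pairs (a, a') with a < a' (symmetric, so each unordered pair gives one sum; this covers all a ≠ a'):
  -5 + 1 = -4
  -5 + 4 = -1
  -5 + 5 = 0
  1 + 4 = 5
  1 + 5 = 6
  4 + 5 = 9
Collected distinct sums: {-4, -1, 0, 5, 6, 9}
|A +̂ A| = 6
(Reference bound: |A +̂ A| ≥ 2|A| - 3 for |A| ≥ 2, with |A| = 4 giving ≥ 5.)

|A +̂ A| = 6


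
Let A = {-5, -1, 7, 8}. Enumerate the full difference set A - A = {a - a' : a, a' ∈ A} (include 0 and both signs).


A - A = {a - a' : a, a' ∈ A}.
Compute a - a' for each ordered pair (a, a'):
a = -5: -5--5=0, -5--1=-4, -5-7=-12, -5-8=-13
a = -1: -1--5=4, -1--1=0, -1-7=-8, -1-8=-9
a = 7: 7--5=12, 7--1=8, 7-7=0, 7-8=-1
a = 8: 8--5=13, 8--1=9, 8-7=1, 8-8=0
Collecting distinct values (and noting 0 appears from a-a):
A - A = {-13, -12, -9, -8, -4, -1, 0, 1, 4, 8, 9, 12, 13}
|A - A| = 13

A - A = {-13, -12, -9, -8, -4, -1, 0, 1, 4, 8, 9, 12, 13}


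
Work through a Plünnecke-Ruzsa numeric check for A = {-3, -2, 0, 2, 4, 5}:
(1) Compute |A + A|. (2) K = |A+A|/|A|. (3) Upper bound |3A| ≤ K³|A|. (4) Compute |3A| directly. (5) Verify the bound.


|A| = 6.
Step 1: Compute A + A by enumerating all 36 pairs.
A + A = {-6, -5, -4, -3, -2, -1, 0, 1, 2, 3, 4, 5, 6, 7, 8, 9, 10}, so |A + A| = 17.
Step 2: Doubling constant K = |A + A|/|A| = 17/6 = 17/6 ≈ 2.8333.
Step 3: Plünnecke-Ruzsa gives |3A| ≤ K³·|A| = (2.8333)³ · 6 ≈ 136.4722.
Step 4: Compute 3A = A + A + A directly by enumerating all triples (a,b,c) ∈ A³; |3A| = 25.
Step 5: Check 25 ≤ 136.4722? Yes ✓.

K = 17/6, Plünnecke-Ruzsa bound K³|A| ≈ 136.4722, |3A| = 25, inequality holds.


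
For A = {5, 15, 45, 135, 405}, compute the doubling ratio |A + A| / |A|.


|A| = 5.
Compute A + A by enumerating all 25 pairs.
A + A = {10, 20, 30, 50, 60, 90, 140, 150, 180, 270, 410, 420, 450, 540, 810}, so |A + A| = 15.
K = |A + A| / |A| = 15/5 = 3/1 ≈ 3.0000.
Reference: AP of size 5 gives K = 9/5 ≈ 1.8000; a fully generic set of size 5 gives K ≈ 3.0000.

|A| = 5, |A + A| = 15, K = 15/5 = 3/1.


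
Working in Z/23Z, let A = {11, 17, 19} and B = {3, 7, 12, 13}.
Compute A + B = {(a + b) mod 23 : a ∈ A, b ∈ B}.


Work in Z/23Z: reduce every sum a + b modulo 23.
Enumerate all 12 pairs:
a = 11: 11+3=14, 11+7=18, 11+12=0, 11+13=1
a = 17: 17+3=20, 17+7=1, 17+12=6, 17+13=7
a = 19: 19+3=22, 19+7=3, 19+12=8, 19+13=9
Distinct residues collected: {0, 1, 3, 6, 7, 8, 9, 14, 18, 20, 22}
|A + B| = 11 (out of 23 total residues).

A + B = {0, 1, 3, 6, 7, 8, 9, 14, 18, 20, 22}


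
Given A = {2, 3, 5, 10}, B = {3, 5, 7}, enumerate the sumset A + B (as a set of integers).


A + B = {a + b : a ∈ A, b ∈ B}.
Enumerate all |A|·|B| = 4·3 = 12 pairs (a, b) and collect distinct sums.
a = 2: 2+3=5, 2+5=7, 2+7=9
a = 3: 3+3=6, 3+5=8, 3+7=10
a = 5: 5+3=8, 5+5=10, 5+7=12
a = 10: 10+3=13, 10+5=15, 10+7=17
Collecting distinct sums: A + B = {5, 6, 7, 8, 9, 10, 12, 13, 15, 17}
|A + B| = 10

A + B = {5, 6, 7, 8, 9, 10, 12, 13, 15, 17}


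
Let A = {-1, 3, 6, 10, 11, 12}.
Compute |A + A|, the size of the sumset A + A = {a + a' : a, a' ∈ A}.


A + A = {a + a' : a, a' ∈ A}; |A| = 6.
General bounds: 2|A| - 1 ≤ |A + A| ≤ |A|(|A|+1)/2, i.e. 11 ≤ |A + A| ≤ 21.
Lower bound 2|A|-1 is attained iff A is an arithmetic progression.
Enumerate sums a + a' for a ≤ a' (symmetric, so this suffices):
a = -1: -1+-1=-2, -1+3=2, -1+6=5, -1+10=9, -1+11=10, -1+12=11
a = 3: 3+3=6, 3+6=9, 3+10=13, 3+11=14, 3+12=15
a = 6: 6+6=12, 6+10=16, 6+11=17, 6+12=18
a = 10: 10+10=20, 10+11=21, 10+12=22
a = 11: 11+11=22, 11+12=23
a = 12: 12+12=24
Distinct sums: {-2, 2, 5, 6, 9, 10, 11, 12, 13, 14, 15, 16, 17, 18, 20, 21, 22, 23, 24}
|A + A| = 19

|A + A| = 19


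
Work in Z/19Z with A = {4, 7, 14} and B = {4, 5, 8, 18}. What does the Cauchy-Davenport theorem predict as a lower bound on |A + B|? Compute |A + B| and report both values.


Cauchy-Davenport: |A + B| ≥ min(p, |A| + |B| - 1) for A, B nonempty in Z/pZ.
|A| = 3, |B| = 4, p = 19.
CD lower bound = min(19, 3 + 4 - 1) = min(19, 6) = 6.
Compute A + B mod 19 directly:
a = 4: 4+4=8, 4+5=9, 4+8=12, 4+18=3
a = 7: 7+4=11, 7+5=12, 7+8=15, 7+18=6
a = 14: 14+4=18, 14+5=0, 14+8=3, 14+18=13
A + B = {0, 3, 6, 8, 9, 11, 12, 13, 15, 18}, so |A + B| = 10.
Verify: 10 ≥ 6? Yes ✓.

CD lower bound = 6, actual |A + B| = 10.


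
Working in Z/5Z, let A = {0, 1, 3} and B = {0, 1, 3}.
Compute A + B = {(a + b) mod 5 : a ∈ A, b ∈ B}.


Work in Z/5Z: reduce every sum a + b modulo 5.
Enumerate all 9 pairs:
a = 0: 0+0=0, 0+1=1, 0+3=3
a = 1: 1+0=1, 1+1=2, 1+3=4
a = 3: 3+0=3, 3+1=4, 3+3=1
Distinct residues collected: {0, 1, 2, 3, 4}
|A + B| = 5 (out of 5 total residues).

A + B = {0, 1, 2, 3, 4}


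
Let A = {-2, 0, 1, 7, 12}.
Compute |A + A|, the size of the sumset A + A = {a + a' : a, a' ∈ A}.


A + A = {a + a' : a, a' ∈ A}; |A| = 5.
General bounds: 2|A| - 1 ≤ |A + A| ≤ |A|(|A|+1)/2, i.e. 9 ≤ |A + A| ≤ 15.
Lower bound 2|A|-1 is attained iff A is an arithmetic progression.
Enumerate sums a + a' for a ≤ a' (symmetric, so this suffices):
a = -2: -2+-2=-4, -2+0=-2, -2+1=-1, -2+7=5, -2+12=10
a = 0: 0+0=0, 0+1=1, 0+7=7, 0+12=12
a = 1: 1+1=2, 1+7=8, 1+12=13
a = 7: 7+7=14, 7+12=19
a = 12: 12+12=24
Distinct sums: {-4, -2, -1, 0, 1, 2, 5, 7, 8, 10, 12, 13, 14, 19, 24}
|A + A| = 15

|A + A| = 15


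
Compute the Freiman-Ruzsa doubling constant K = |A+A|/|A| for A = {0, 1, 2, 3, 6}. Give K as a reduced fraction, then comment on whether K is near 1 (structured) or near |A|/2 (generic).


|A| = 5.
Compute A + A by enumerating all 25 pairs.
A + A = {0, 1, 2, 3, 4, 5, 6, 7, 8, 9, 12}, so |A + A| = 11.
K = |A + A| / |A| = 11/5 (already in lowest terms) ≈ 2.2000.
Reference: AP of size 5 gives K = 9/5 ≈ 1.8000; a fully generic set of size 5 gives K ≈ 3.0000.

|A| = 5, |A + A| = 11, K = 11/5.


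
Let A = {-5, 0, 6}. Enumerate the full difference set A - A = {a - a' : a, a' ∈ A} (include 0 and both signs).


A - A = {a - a' : a, a' ∈ A}.
Compute a - a' for each ordered pair (a, a'):
a = -5: -5--5=0, -5-0=-5, -5-6=-11
a = 0: 0--5=5, 0-0=0, 0-6=-6
a = 6: 6--5=11, 6-0=6, 6-6=0
Collecting distinct values (and noting 0 appears from a-a):
A - A = {-11, -6, -5, 0, 5, 6, 11}
|A - A| = 7

A - A = {-11, -6, -5, 0, 5, 6, 11}


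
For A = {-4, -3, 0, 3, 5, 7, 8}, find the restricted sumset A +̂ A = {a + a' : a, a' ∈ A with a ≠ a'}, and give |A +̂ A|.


Restricted sumset: A +̂ A = {a + a' : a ∈ A, a' ∈ A, a ≠ a'}.
Equivalently, take A + A and drop any sum 2a that is achievable ONLY as a + a for a ∈ A (i.e. sums representable only with equal summands).
Enumerate pairs (a, a') with a < a' (symmetric, so each unordered pair gives one sum; this covers all a ≠ a'):
  -4 + -3 = -7
  -4 + 0 = -4
  -4 + 3 = -1
  -4 + 5 = 1
  -4 + 7 = 3
  -4 + 8 = 4
  -3 + 0 = -3
  -3 + 3 = 0
  -3 + 5 = 2
  -3 + 7 = 4
  -3 + 8 = 5
  0 + 3 = 3
  0 + 5 = 5
  0 + 7 = 7
  0 + 8 = 8
  3 + 5 = 8
  3 + 7 = 10
  3 + 8 = 11
  5 + 7 = 12
  5 + 8 = 13
  7 + 8 = 15
Collected distinct sums: {-7, -4, -3, -1, 0, 1, 2, 3, 4, 5, 7, 8, 10, 11, 12, 13, 15}
|A +̂ A| = 17
(Reference bound: |A +̂ A| ≥ 2|A| - 3 for |A| ≥ 2, with |A| = 7 giving ≥ 11.)

|A +̂ A| = 17


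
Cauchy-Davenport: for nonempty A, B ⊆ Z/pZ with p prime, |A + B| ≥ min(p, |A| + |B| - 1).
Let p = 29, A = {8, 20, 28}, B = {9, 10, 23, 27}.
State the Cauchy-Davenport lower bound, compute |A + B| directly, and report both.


Cauchy-Davenport: |A + B| ≥ min(p, |A| + |B| - 1) for A, B nonempty in Z/pZ.
|A| = 3, |B| = 4, p = 29.
CD lower bound = min(29, 3 + 4 - 1) = min(29, 6) = 6.
Compute A + B mod 29 directly:
a = 8: 8+9=17, 8+10=18, 8+23=2, 8+27=6
a = 20: 20+9=0, 20+10=1, 20+23=14, 20+27=18
a = 28: 28+9=8, 28+10=9, 28+23=22, 28+27=26
A + B = {0, 1, 2, 6, 8, 9, 14, 17, 18, 22, 26}, so |A + B| = 11.
Verify: 11 ≥ 6? Yes ✓.

CD lower bound = 6, actual |A + B| = 11.


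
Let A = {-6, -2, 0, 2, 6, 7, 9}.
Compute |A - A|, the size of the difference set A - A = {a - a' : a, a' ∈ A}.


A - A = {a - a' : a, a' ∈ A}; |A| = 7.
Bounds: 2|A|-1 ≤ |A - A| ≤ |A|² - |A| + 1, i.e. 13 ≤ |A - A| ≤ 43.
Note: 0 ∈ A - A always (from a - a). The set is symmetric: if d ∈ A - A then -d ∈ A - A.
Enumerate nonzero differences d = a - a' with a > a' (then include -d):
Positive differences: {1, 2, 3, 4, 5, 6, 7, 8, 9, 11, 12, 13, 15}
Full difference set: {0} ∪ (positive diffs) ∪ (negative diffs).
|A - A| = 1 + 2·13 = 27 (matches direct enumeration: 27).

|A - A| = 27


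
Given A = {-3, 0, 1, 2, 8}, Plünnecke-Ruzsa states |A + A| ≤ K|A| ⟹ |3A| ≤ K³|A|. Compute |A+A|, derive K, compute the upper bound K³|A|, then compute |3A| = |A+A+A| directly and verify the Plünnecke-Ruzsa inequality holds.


|A| = 5.
Step 1: Compute A + A by enumerating all 25 pairs.
A + A = {-6, -3, -2, -1, 0, 1, 2, 3, 4, 5, 8, 9, 10, 16}, so |A + A| = 14.
Step 2: Doubling constant K = |A + A|/|A| = 14/5 = 14/5 ≈ 2.8000.
Step 3: Plünnecke-Ruzsa gives |3A| ≤ K³·|A| = (2.8000)³ · 5 ≈ 109.7600.
Step 4: Compute 3A = A + A + A directly by enumerating all triples (a,b,c) ∈ A³; |3A| = 25.
Step 5: Check 25 ≤ 109.7600? Yes ✓.

K = 14/5, Plünnecke-Ruzsa bound K³|A| ≈ 109.7600, |3A| = 25, inequality holds.


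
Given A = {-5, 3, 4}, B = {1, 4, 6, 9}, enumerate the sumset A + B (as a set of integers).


A + B = {a + b : a ∈ A, b ∈ B}.
Enumerate all |A|·|B| = 3·4 = 12 pairs (a, b) and collect distinct sums.
a = -5: -5+1=-4, -5+4=-1, -5+6=1, -5+9=4
a = 3: 3+1=4, 3+4=7, 3+6=9, 3+9=12
a = 4: 4+1=5, 4+4=8, 4+6=10, 4+9=13
Collecting distinct sums: A + B = {-4, -1, 1, 4, 5, 7, 8, 9, 10, 12, 13}
|A + B| = 11

A + B = {-4, -1, 1, 4, 5, 7, 8, 9, 10, 12, 13}


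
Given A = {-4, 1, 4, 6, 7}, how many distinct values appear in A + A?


A + A = {a + a' : a, a' ∈ A}; |A| = 5.
General bounds: 2|A| - 1 ≤ |A + A| ≤ |A|(|A|+1)/2, i.e. 9 ≤ |A + A| ≤ 15.
Lower bound 2|A|-1 is attained iff A is an arithmetic progression.
Enumerate sums a + a' for a ≤ a' (symmetric, so this suffices):
a = -4: -4+-4=-8, -4+1=-3, -4+4=0, -4+6=2, -4+7=3
a = 1: 1+1=2, 1+4=5, 1+6=7, 1+7=8
a = 4: 4+4=8, 4+6=10, 4+7=11
a = 6: 6+6=12, 6+7=13
a = 7: 7+7=14
Distinct sums: {-8, -3, 0, 2, 3, 5, 7, 8, 10, 11, 12, 13, 14}
|A + A| = 13

|A + A| = 13


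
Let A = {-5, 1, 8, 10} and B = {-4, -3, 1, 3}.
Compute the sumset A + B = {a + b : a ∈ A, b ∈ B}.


A + B = {a + b : a ∈ A, b ∈ B}.
Enumerate all |A|·|B| = 4·4 = 16 pairs (a, b) and collect distinct sums.
a = -5: -5+-4=-9, -5+-3=-8, -5+1=-4, -5+3=-2
a = 1: 1+-4=-3, 1+-3=-2, 1+1=2, 1+3=4
a = 8: 8+-4=4, 8+-3=5, 8+1=9, 8+3=11
a = 10: 10+-4=6, 10+-3=7, 10+1=11, 10+3=13
Collecting distinct sums: A + B = {-9, -8, -4, -3, -2, 2, 4, 5, 6, 7, 9, 11, 13}
|A + B| = 13

A + B = {-9, -8, -4, -3, -2, 2, 4, 5, 6, 7, 9, 11, 13}


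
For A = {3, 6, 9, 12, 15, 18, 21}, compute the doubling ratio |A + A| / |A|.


|A| = 7.
Compute A + A by enumerating all 49 pairs.
A + A = {6, 9, 12, 15, 18, 21, 24, 27, 30, 33, 36, 39, 42}, so |A + A| = 13.
K = |A + A| / |A| = 13/7 (already in lowest terms) ≈ 1.8571.
Reference: AP of size 7 gives K = 13/7 ≈ 1.8571; a fully generic set of size 7 gives K ≈ 4.0000.

|A| = 7, |A + A| = 13, K = 13/7.


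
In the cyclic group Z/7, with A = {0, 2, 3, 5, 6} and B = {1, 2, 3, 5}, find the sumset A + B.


Work in Z/7Z: reduce every sum a + b modulo 7.
Enumerate all 20 pairs:
a = 0: 0+1=1, 0+2=2, 0+3=3, 0+5=5
a = 2: 2+1=3, 2+2=4, 2+3=5, 2+5=0
a = 3: 3+1=4, 3+2=5, 3+3=6, 3+5=1
a = 5: 5+1=6, 5+2=0, 5+3=1, 5+5=3
a = 6: 6+1=0, 6+2=1, 6+3=2, 6+5=4
Distinct residues collected: {0, 1, 2, 3, 4, 5, 6}
|A + B| = 7 (out of 7 total residues).

A + B = {0, 1, 2, 3, 4, 5, 6}
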